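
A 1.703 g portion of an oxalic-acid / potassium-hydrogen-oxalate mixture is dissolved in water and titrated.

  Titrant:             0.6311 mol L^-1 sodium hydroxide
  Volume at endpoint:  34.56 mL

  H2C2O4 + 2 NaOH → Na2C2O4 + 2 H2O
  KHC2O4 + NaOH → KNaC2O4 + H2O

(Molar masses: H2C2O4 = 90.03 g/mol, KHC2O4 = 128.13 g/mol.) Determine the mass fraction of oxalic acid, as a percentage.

n(NaOH) = 0.03456 × 0.6311 = 0.02181 mol
Let x = n(H2C2O4), y = n(KHC2O4).
Titrant: 2x + 1y = 0.02181;  mass: 90.03x + 128.13y = 1.703
Solving, x = 6.567 × 10^-3 mol, y = 8.677 × 10^-3 mol
mass of H2C2O4 = 6.567 × 10^-3 × 90.03 = 0.5912 g
% H2C2O4 = 0.5912 / 1.703 × 100 = 34.72 %

34.72 %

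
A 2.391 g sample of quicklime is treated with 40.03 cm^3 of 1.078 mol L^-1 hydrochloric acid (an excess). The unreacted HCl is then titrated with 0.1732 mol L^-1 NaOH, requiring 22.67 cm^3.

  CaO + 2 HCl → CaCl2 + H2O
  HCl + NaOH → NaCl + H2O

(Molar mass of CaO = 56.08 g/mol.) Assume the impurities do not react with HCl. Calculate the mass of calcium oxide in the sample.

1.100 g

n(HCl) added = 0.04003 × 1.078 = 0.04315 mol
n(NaOH) used in back-titration = 0.02267 × 0.1732 = 3.926 × 10^-3 mol
n(HCl) left over = 3.926 × 10^-3 mol (1:1 ratio)
n(HCl) consumed by analyte = 0.04315 − 3.926 × 10^-3 = 0.03923 mol
From the 1:2 ratio, n(CaO) = 1/2 × 0.03923 = 0.01961 mol
mass of CaO = 0.01961 × 56.08 = 1.100 g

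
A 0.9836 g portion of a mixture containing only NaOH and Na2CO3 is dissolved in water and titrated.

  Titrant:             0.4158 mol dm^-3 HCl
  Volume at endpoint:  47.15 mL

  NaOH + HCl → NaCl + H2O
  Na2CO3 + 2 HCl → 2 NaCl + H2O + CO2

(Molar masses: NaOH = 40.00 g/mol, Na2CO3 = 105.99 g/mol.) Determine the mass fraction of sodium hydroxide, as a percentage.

17.33 %

n(HCl) = 0.04715 × 0.4158 = 0.01960 mol
Let x = n(NaOH), y = n(Na2CO3).
Titrant: 1x + 2y = 0.01960;  mass: 40.00x + 105.99y = 0.9836
Solving, x = 4.261 × 10^-3 mol, y = 7.672 × 10^-3 mol
mass of NaOH = 4.261 × 10^-3 × 40.00 = 0.1704 g
% NaOH = 0.1704 / 0.9836 × 100 = 17.33 %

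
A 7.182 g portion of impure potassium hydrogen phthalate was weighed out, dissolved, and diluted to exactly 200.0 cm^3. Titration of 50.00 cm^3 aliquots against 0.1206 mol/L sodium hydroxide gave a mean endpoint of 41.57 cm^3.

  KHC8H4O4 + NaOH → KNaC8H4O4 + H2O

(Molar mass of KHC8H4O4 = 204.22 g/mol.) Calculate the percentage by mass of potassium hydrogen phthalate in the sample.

57.02 %

n(NaOH) per titration = 0.04157 × 0.1206 = 5.013 × 10^-3 mol
n(KHC8H4O4) in each aliquot = 5.013 × 10^-3 mol (1:1 ratio)
n(KHC8H4O4) in the whole flask = 5.013 × 10^-3 × 200.0/50.00 = 0.02005 mol
mass of KHC8H4O4 = 0.02005 × 204.22 = 4.095 g
% KHC8H4O4 = 4.095 / 7.182 × 100 = 57.02 %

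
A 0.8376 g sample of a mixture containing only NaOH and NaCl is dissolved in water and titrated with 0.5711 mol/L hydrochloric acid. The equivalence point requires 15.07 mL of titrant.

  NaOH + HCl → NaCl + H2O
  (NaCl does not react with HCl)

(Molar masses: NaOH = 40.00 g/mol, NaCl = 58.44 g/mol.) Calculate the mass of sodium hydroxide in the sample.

0.3443 g

n(HCl) = 0.01507 × 0.5711 = 8.606 × 10^-3 mol
Let x = n(NaOH), y = n(NaCl).
Titrant: 1x = 8.606 × 10^-3;  mass: 40.00x + 58.44y = 0.8376
Solving, x = 8.606 × 10^-3 mol, y = 8.442 × 10^-3 mol
mass of NaOH = 8.606 × 10^-3 × 40.00 = 0.3443 g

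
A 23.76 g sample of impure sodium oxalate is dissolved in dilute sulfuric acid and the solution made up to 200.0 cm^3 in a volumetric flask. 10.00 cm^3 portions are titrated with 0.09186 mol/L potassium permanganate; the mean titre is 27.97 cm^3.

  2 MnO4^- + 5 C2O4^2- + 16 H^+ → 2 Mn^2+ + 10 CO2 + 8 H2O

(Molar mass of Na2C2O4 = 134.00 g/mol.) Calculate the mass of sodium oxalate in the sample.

17.21 g

n(KMnO4) per titration = 0.02797 × 0.09186 = 2.569 × 10^-3 mol
From the 5:2 ratio, n(Na2C2O4) in each aliquot = 5/2 × 2.569 × 10^-3 = 6.423 × 10^-3 mol
n(Na2C2O4) in the whole flask = 6.423 × 10^-3 × 200.0/10.00 = 0.1285 mol
mass of Na2C2O4 = 0.1285 × 134.00 = 17.21 g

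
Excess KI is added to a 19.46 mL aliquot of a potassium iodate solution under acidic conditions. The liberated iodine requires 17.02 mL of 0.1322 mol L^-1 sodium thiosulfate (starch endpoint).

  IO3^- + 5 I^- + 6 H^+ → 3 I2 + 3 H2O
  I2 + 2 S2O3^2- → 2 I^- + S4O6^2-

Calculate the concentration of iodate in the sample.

0.01927 mol/L

n(S2O3^2-) = 0.01702 × 0.1322 = 2.250 × 10^-3 mol
n(I2) = n(S2O3^2-)/2 = 1.125 × 10^-3 mol
From the 1:3 ratio, n(IO3^-) in the aliquot = 1/3 × 1.125 × 10^-3 = 3.750 × 10^-4 mol
[IO3^-] = 3.750 × 10^-4 / 0.01946 = 0.01927 mol/L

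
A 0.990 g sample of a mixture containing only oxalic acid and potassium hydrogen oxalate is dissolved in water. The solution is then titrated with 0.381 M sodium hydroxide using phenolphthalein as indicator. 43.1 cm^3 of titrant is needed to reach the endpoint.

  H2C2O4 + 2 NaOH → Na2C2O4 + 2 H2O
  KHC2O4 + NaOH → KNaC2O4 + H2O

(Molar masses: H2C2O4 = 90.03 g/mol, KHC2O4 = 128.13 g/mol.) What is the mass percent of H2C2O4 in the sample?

60.9 %

n(NaOH) = 0.0431 × 0.381 = 0.0164 mol
Let x = n(H2C2O4), y = n(KHC2O4).
Titrant: 2x + 1y = 0.0164;  mass: 90.03x + 128.13y = 0.990
Solving, x = 6.70 × 10^-3 mol, y = 3.02 × 10^-3 mol
mass of H2C2O4 = 6.70 × 10^-3 × 90.03 = 0.603 g
% H2C2O4 = 0.603 / 0.990 × 100 = 60.9 %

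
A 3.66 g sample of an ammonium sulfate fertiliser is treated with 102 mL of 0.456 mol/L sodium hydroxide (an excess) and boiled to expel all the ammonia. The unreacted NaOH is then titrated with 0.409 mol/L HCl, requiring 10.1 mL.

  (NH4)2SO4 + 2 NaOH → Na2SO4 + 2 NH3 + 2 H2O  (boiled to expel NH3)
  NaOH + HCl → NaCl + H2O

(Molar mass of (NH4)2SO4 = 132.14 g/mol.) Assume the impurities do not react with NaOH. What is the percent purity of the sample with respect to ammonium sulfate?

n(NaOH) added = 0.102 × 0.456 = 0.0465 mol
n(HCl) used in back-titration = 0.0101 × 0.409 = 4.13 × 10^-3 mol
n(NaOH) left over = 4.13 × 10^-3 mol (1:1 ratio)
n(NaOH) consumed by analyte = 0.0465 − 4.13 × 10^-3 = 0.0424 mol
From the 1:2 ratio, n((NH4)2SO4) = 1/2 × 0.0424 = 0.0212 mol
mass of (NH4)2SO4 = 0.0212 × 132.14 = 2.80 g
% (NH4)2SO4 = 2.80 / 3.66 × 100 = 76.5 %

76.5 %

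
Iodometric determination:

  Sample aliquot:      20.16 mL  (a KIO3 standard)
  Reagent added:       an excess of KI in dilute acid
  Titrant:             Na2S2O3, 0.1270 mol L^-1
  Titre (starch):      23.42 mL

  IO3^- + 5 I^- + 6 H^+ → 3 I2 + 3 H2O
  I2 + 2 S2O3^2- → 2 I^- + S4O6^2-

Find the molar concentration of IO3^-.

n(S2O3^2-) = 0.02342 × 0.1270 = 2.974 × 10^-3 mol
n(I2) = n(S2O3^2-)/2 = 1.487 × 10^-3 mol
From the 1:3 ratio, n(IO3^-) in the aliquot = 1/3 × 1.487 × 10^-3 = 4.957 × 10^-4 mol
[IO3^-] = 4.957 × 10^-4 / 0.02016 = 0.02459 mol/L

0.02459 mol/L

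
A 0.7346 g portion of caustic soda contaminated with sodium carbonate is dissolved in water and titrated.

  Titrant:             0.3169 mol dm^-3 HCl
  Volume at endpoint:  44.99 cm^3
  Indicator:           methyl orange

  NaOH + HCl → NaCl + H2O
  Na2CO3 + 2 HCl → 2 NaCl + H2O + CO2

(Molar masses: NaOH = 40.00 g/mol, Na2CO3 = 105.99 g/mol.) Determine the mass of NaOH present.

0.06454 g

n(HCl) = 0.04499 × 0.3169 = 0.01426 mol
Let x = n(NaOH), y = n(Na2CO3).
Titrant: 1x + 2y = 0.01426;  mass: 40.00x + 105.99y = 0.7346
Solving, x = 1.613 × 10^-3 mol, y = 6.322 × 10^-3 mol
mass of NaOH = 1.613 × 10^-3 × 40.00 = 0.06454 g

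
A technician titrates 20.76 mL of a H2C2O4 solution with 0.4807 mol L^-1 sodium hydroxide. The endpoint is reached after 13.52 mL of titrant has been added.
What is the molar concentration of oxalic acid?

0.1565 mol/L

H2C2O4 + 2 NaOH → Na2C2O4 + 2 H2O
n(NaOH) = 0.01352 L × 0.4807 mol/L = 6.499 × 10^-3 mol
From the 1:2 mole ratio, n(H2C2O4) = 1/2 × 6.499 × 10^-3 = 3.250 × 10^-3 mol
[H2C2O4] = 3.250 × 10^-3 mol / 0.02076 L = 0.1565 mol/L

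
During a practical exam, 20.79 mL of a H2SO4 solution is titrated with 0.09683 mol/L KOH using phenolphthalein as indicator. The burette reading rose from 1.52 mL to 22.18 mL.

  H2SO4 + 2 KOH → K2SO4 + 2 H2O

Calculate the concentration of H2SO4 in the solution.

0.04811 mol/L

n(KOH) = 0.02066 L × 0.09683 mol/L = 2.001 × 10^-3 mol
From the 1:2 mole ratio, n(H2SO4) = 1/2 × 2.001 × 10^-3 = 1.000 × 10^-3 mol
[H2SO4] = 1.000 × 10^-3 mol / 0.02079 L = 0.04811 mol/L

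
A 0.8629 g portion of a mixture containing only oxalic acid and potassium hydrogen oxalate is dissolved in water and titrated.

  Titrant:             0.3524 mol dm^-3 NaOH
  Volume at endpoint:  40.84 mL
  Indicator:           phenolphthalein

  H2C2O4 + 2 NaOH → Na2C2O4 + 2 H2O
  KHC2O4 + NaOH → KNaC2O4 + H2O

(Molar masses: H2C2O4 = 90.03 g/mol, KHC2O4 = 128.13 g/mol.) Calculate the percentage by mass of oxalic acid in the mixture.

61.58 %

n(NaOH) = 0.04084 × 0.3524 = 0.01439 mol
Let x = n(H2C2O4), y = n(KHC2O4).
Titrant: 2x + 1y = 0.01439;  mass: 90.03x + 128.13y = 0.8629
Solving, x = 5.902 × 10^-3 mol, y = 2.587 × 10^-3 mol
mass of H2C2O4 = 5.902 × 10^-3 × 90.03 = 0.5314 g
% H2C2O4 = 0.5314 / 0.8629 × 100 = 61.58 %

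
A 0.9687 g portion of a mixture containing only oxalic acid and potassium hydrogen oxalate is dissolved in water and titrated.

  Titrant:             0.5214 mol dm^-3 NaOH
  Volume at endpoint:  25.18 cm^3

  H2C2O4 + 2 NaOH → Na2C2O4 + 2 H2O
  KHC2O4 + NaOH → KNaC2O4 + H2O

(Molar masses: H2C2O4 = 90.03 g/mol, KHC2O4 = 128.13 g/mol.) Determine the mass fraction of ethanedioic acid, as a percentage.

n(NaOH) = 0.02518 × 0.5214 = 0.01313 mol
Let x = n(H2C2O4), y = n(KHC2O4).
Titrant: 2x + 1y = 0.01313;  mass: 90.03x + 128.13y = 0.9687
Solving, x = 4.292 × 10^-3 mol, y = 4.544 × 10^-3 mol
mass of H2C2O4 = 4.292 × 10^-3 × 90.03 = 0.3864 g
% H2C2O4 = 0.3864 / 0.9687 × 100 = 39.89 %

39.89 %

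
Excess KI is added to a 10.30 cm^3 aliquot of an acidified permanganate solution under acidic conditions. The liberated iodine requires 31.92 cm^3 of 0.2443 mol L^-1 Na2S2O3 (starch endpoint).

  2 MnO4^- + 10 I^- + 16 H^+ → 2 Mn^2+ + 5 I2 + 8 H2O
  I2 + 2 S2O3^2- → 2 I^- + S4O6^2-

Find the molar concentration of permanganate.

n(S2O3^2-) = 0.03192 × 0.2443 = 7.798 × 10^-3 mol
n(I2) = n(S2O3^2-)/2 = 3.899 × 10^-3 mol
From the 2:5 ratio, n(MnO4^-) in the aliquot = 2/5 × 3.899 × 10^-3 = 1.560 × 10^-3 mol
[MnO4^-] = 1.560 × 10^-3 / 0.01030 = 0.1514 mol/L

0.1514 mol/L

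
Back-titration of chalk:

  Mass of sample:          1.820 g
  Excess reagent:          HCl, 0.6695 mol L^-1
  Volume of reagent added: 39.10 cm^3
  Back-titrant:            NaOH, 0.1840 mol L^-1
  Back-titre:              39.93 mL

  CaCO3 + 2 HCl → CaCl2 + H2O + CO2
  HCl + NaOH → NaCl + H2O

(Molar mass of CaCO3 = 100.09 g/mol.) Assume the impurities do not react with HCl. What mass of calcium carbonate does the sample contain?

0.9424 g

n(HCl) added = 0.03910 × 0.6695 = 0.02618 mol
n(NaOH) used in back-titration = 0.03993 × 0.1840 = 7.347 × 10^-3 mol
n(HCl) left over = 7.347 × 10^-3 mol (1:1 ratio)
n(HCl) consumed by analyte = 0.02618 − 7.347 × 10^-3 = 0.01883 mol
From the 1:2 ratio, n(CaCO3) = 1/2 × 0.01883 = 9.415 × 10^-3 mol
mass of CaCO3 = 9.415 × 10^-3 × 100.09 = 0.9424 g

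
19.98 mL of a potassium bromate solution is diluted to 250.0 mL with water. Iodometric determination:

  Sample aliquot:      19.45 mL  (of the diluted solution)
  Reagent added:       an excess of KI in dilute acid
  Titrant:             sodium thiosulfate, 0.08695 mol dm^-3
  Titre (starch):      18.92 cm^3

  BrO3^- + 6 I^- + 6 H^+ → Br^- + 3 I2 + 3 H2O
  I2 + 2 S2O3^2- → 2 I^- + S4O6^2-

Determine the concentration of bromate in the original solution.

n(S2O3^2-) = 0.01892 × 0.08695 = 1.645 × 10^-3 mol
n(I2) = n(S2O3^2-)/2 = 8.225 × 10^-4 mol
From the 1:3 ratio, n(BrO3^-) in the aliquot = 1/3 × 8.225 × 10^-4 = 2.742 × 10^-4 mol
[BrO3^-]_dilute = 2.742 × 10^-4 / 0.01945 = 0.01410 mol/L
[BrO3^-]_original = 0.01410 × 250.0/19.98 = 0.1764 mol/L

0.1764 mol/L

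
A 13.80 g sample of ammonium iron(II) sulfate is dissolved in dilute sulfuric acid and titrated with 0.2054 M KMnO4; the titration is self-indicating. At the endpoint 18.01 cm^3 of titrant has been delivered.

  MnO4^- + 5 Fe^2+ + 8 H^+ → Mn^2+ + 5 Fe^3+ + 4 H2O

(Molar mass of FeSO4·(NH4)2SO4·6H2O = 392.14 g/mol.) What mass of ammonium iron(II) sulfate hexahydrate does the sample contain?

7.253 g

n(KMnO4) = 0.01801 L × 0.2054 mol/L = 3.699 × 10^-3 mol
From the 5:1 ratio, n(FeSO4·(NH4)2SO4·6H2O) = 5/1 × 3.699 × 10^-3 = 0.01850 mol
mass of FeSO4·(NH4)2SO4·6H2O = 0.01850 × 392.14 g/mol = 7.253 g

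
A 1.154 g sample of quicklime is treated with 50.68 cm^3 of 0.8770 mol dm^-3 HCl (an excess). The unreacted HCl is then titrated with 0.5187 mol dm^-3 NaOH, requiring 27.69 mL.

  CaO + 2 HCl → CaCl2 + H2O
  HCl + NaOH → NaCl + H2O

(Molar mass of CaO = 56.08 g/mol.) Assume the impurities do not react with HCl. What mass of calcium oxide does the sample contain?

0.8435 g

n(HCl) added = 0.05068 × 0.8770 = 0.04445 mol
n(NaOH) used in back-titration = 0.02769 × 0.5187 = 0.01436 mol
n(HCl) left over = 0.01436 mol (1:1 ratio)
n(HCl) consumed by analyte = 0.04445 − 0.01436 = 0.03008 mol
From the 1:2 ratio, n(CaO) = 1/2 × 0.03008 = 0.01504 mol
mass of CaO = 0.01504 × 56.08 = 0.8435 g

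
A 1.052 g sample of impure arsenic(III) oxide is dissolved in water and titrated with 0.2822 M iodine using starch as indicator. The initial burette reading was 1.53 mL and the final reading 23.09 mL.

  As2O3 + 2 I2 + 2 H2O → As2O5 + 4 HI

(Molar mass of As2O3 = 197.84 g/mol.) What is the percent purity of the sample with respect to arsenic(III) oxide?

n(I2) = 0.02156 L × 0.2822 mol/L = 6.084 × 10^-3 mol
From the 1:2 ratio, n(As2O3) = 1/2 × 6.084 × 10^-3 = 3.042 × 10^-3 mol
mass of As2O3 = 3.042 × 10^-3 × 197.84 g/mol = 0.6019 g
% As2O3 = 0.6019 / 1.052 × 100 = 57.21 %

57.21 %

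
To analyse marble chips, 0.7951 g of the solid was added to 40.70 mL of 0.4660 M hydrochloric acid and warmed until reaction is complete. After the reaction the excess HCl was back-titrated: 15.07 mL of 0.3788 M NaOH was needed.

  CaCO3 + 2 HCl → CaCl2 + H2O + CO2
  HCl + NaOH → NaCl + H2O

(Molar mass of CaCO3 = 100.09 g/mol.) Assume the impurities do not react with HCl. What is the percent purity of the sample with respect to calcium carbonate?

83.45 %

n(HCl) added = 0.04070 × 0.4660 = 0.01897 mol
n(NaOH) used in back-titration = 0.01507 × 0.3788 = 5.709 × 10^-3 mol
n(HCl) left over = 5.709 × 10^-3 mol (1:1 ratio)
n(HCl) consumed by analyte = 0.01897 − 5.709 × 10^-3 = 0.01326 mol
From the 1:2 ratio, n(CaCO3) = 1/2 × 0.01326 = 6.629 × 10^-3 mol
mass of CaCO3 = 6.629 × 10^-3 × 100.09 = 0.6635 g
% CaCO3 = 0.6635 / 0.7951 × 100 = 83.45 %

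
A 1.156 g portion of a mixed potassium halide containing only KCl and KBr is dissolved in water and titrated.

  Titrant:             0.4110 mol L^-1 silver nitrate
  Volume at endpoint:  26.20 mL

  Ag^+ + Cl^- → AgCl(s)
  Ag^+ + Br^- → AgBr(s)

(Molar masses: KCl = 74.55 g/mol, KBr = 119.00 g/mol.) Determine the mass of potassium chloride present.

0.2103 g

n(AgNO3) = 0.02620 × 0.4110 = 0.01077 mol
Let x = n(KCl), y = n(KBr).
Titrant: 1x + 1y = 0.01077;  mass: 74.55x + 119.00y = 1.156
Solving, x = 2.822 × 10^-3 mol, y = 7.947 × 10^-3 mol
mass of KCl = 2.822 × 10^-3 × 74.55 = 0.2103 g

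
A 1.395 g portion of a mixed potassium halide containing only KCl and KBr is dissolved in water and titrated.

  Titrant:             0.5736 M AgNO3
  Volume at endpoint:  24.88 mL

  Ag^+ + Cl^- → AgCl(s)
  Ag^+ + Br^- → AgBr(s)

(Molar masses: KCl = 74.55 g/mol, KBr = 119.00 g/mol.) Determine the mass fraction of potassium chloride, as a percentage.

36.46 %

n(AgNO3) = 0.02488 × 0.5736 = 0.01427 mol
Let x = n(KCl), y = n(KBr).
Titrant: 1x + 1y = 0.01427;  mass: 74.55x + 119.00y = 1.395
Solving, x = 6.823 × 10^-3 mol, y = 7.448 × 10^-3 mol
mass of KCl = 6.823 × 10^-3 × 74.55 = 0.5086 g
% KCl = 0.5086 / 1.395 × 100 = 36.46 %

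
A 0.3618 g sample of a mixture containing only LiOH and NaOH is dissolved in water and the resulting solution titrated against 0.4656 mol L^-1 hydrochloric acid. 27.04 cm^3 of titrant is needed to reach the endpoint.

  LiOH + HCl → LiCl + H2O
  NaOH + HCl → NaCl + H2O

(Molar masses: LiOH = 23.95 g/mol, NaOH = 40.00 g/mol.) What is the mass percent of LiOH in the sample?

n(HCl) = 0.02704 × 0.4656 = 0.01259 mol
Let x = n(LiOH), y = n(NaOH).
Titrant: 1x + 1y = 0.01259;  mass: 23.95x + 40.00y = 0.3618
Solving, x = 8.834 × 10^-3 mol, y = 3.755 × 10^-3 mol
mass of LiOH = 8.834 × 10^-3 × 23.95 = 0.2116 g
% LiOH = 0.2116 / 0.3618 × 100 = 58.48 %

58.48 %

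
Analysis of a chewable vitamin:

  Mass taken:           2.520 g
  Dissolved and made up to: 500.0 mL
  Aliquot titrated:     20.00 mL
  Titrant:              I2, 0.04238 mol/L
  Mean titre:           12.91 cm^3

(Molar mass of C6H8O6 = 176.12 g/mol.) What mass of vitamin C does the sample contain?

C6H8O6 + I2 → C6H6O6 + 2 HI
n(I2) per titration = 0.01291 × 0.04238 = 5.471 × 10^-4 mol
n(C6H8O6) in each aliquot = 5.471 × 10^-4 mol (1:1 ratio)
n(C6H8O6) in the whole flask = 5.471 × 10^-4 × 500.0/20.00 = 0.01368 mol
mass of C6H8O6 = 0.01368 × 176.12 = 2.409 g

2.409 g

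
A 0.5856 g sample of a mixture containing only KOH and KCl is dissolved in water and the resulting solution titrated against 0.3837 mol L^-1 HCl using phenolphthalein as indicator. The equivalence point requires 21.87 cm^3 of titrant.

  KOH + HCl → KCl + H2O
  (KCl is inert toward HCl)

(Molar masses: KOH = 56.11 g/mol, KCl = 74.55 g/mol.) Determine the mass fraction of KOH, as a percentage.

80.40 %

n(HCl) = 0.02187 × 0.3837 = 8.392 × 10^-3 mol
Let x = n(KOH), y = n(KCl).
Titrant: 1x = 8.392 × 10^-3;  mass: 56.11x + 74.55y = 0.5856
Solving, x = 8.392 × 10^-3 mol, y = 1.539 × 10^-3 mol
mass of KOH = 8.392 × 10^-3 × 56.11 = 0.4708 g
% KOH = 0.4708 / 0.5856 × 100 = 80.40 %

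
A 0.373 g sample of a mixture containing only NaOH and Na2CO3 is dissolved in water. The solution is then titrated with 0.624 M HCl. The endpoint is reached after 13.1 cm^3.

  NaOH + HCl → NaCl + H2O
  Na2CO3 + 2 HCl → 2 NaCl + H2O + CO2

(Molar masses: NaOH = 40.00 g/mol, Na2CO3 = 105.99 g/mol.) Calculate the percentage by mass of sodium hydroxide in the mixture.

49.7 %

n(HCl) = 0.0131 × 0.624 = 8.17 × 10^-3 mol
Let x = n(NaOH), y = n(Na2CO3).
Titrant: 1x + 2y = 8.17 × 10^-3;  mass: 40.00x + 105.99y = 0.373
Solving, x = 4.63 × 10^-3 mol, y = 1.77 × 10^-3 mol
mass of NaOH = 4.63 × 10^-3 × 40.00 = 0.185 g
% NaOH = 0.185 / 0.373 × 100 = 49.7 %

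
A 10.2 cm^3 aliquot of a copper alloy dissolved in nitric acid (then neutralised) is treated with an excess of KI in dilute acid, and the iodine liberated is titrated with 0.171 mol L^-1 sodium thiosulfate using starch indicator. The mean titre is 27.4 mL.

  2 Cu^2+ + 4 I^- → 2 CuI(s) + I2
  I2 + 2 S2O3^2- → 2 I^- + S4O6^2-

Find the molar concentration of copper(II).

0.459 mol/L

n(S2O3^2-) = 0.0274 × 0.171 = 4.69 × 10^-3 mol
n(I2) = n(S2O3^2-)/2 = 2.34 × 10^-3 mol
From the 2:1 ratio, n(Cu2+) in the aliquot = 2/1 × 2.34 × 10^-3 = 4.69 × 10^-3 mol
[Cu2+] = 4.69 × 10^-3 / 0.0102 = 0.459 mol/L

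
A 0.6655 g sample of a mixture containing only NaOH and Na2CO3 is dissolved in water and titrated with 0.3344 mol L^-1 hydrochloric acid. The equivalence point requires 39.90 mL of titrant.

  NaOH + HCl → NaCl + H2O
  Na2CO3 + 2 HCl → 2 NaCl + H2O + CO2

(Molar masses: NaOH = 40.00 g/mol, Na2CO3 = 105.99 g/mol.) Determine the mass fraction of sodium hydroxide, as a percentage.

19.24 %

n(HCl) = 0.03990 × 0.3344 = 0.01334 mol
Let x = n(NaOH), y = n(Na2CO3).
Titrant: 1x + 2y = 0.01334;  mass: 40.00x + 105.99y = 0.6655
Solving, x = 3.200 × 10^-3 mol, y = 5.071 × 10^-3 mol
mass of NaOH = 3.200 × 10^-3 × 40.00 = 0.1280 g
% NaOH = 0.1280 / 0.6655 × 100 = 19.24 %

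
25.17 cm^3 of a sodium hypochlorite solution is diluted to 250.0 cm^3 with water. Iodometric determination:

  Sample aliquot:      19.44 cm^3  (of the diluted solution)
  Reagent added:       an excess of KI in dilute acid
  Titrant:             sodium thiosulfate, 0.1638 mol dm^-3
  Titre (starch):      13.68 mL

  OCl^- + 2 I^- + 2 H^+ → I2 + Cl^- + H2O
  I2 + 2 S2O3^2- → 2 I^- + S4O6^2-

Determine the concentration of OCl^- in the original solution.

0.5724 mol/L

n(S2O3^2-) = 0.01368 × 0.1638 = 2.241 × 10^-3 mol
n(I2) = n(S2O3^2-)/2 = 1.120 × 10^-3 mol
n(OCl^-) in the aliquot = 1.120 × 10^-3 mol (1:1 ratio)
[OCl^-]_dilute = 1.120 × 10^-3 / 0.01944 = 0.05763 mol/L
[OCl^-]_original = 0.05763 × 250.0/25.17 = 0.5724 mol/L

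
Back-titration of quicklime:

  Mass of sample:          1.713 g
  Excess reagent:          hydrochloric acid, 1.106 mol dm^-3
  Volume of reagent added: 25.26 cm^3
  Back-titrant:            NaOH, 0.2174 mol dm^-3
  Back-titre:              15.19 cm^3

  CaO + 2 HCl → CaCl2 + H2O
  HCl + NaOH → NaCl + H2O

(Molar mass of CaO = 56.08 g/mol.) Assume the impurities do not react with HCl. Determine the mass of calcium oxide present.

n(HCl) added = 0.02526 × 1.106 = 0.02794 mol
n(NaOH) used in back-titration = 0.01519 × 0.2174 = 3.302 × 10^-3 mol
n(HCl) left over = 3.302 × 10^-3 mol (1:1 ratio)
n(HCl) consumed by analyte = 0.02794 − 3.302 × 10^-3 = 0.02464 mol
From the 1:2 ratio, n(CaO) = 1/2 × 0.02464 = 0.01232 mol
mass of CaO = 0.01232 × 56.08 = 0.6908 g

0.6908 g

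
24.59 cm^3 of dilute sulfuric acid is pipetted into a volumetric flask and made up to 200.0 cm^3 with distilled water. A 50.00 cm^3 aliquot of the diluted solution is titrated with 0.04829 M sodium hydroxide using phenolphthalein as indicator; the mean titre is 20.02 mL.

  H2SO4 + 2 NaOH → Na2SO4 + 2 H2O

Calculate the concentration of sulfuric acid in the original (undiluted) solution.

0.07863 M

n(NaOH) = 0.02002 × 0.04829 = 9.668 × 10^-4 mol
From the 1:2 ratio, n(H2SO4) in the aliquot = 1/2 × 9.668 × 10^-4 = 4.834 × 10^-4 mol
[H2SO4]_dilute = 4.834 × 10^-4 / 0.05000 = 0.009668 mol/L
Dilution factor = 200.0 / 24.59 = 8.133
[H2SO4]_stock = 0.009668 × 8.133 = 0.07863 mol/L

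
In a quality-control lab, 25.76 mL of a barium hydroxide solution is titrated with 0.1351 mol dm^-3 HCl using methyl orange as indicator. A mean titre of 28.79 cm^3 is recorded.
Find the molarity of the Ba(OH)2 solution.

0.07550 mol/L

Ba(OH)2 + 2 HCl → BaCl2 + 2 H2O
n(HCl) = 0.02879 L × 0.1351 mol/L = 3.890 × 10^-3 mol
From the 1:2 mole ratio, n(Ba(OH)2) = 1/2 × 3.890 × 10^-3 = 1.945 × 10^-3 mol
[Ba(OH)2] = 1.945 × 10^-3 mol / 0.02576 L = 0.07550 mol/L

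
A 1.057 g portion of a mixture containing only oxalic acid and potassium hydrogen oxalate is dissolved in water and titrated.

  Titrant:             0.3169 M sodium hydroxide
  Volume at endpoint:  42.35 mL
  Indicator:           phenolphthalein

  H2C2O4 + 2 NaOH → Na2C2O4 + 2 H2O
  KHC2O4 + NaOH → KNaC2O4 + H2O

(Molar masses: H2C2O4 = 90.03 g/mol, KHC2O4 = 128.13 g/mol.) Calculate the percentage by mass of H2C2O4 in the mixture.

33.95 %

n(NaOH) = 0.04235 × 0.3169 = 0.01342 mol
Let x = n(H2C2O4), y = n(KHC2O4).
Titrant: 2x + 1y = 0.01342;  mass: 90.03x + 128.13y = 1.057
Solving, x = 3.986 × 10^-3 mol, y = 5.449 × 10^-3 mol
mass of H2C2O4 = 3.986 × 10^-3 × 90.03 = 0.3589 g
% H2C2O4 = 0.3589 / 1.057 × 100 = 33.95 %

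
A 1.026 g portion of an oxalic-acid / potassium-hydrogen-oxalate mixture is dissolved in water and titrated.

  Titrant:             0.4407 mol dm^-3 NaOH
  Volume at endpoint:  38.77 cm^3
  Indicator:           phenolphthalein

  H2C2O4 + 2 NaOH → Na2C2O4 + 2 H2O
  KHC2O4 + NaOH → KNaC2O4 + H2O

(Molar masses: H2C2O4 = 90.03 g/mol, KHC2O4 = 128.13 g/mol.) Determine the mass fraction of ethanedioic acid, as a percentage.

n(NaOH) = 0.03877 × 0.4407 = 0.01709 mol
Let x = n(H2C2O4), y = n(KHC2O4).
Titrant: 2x + 1y = 0.01709;  mass: 90.03x + 128.13y = 1.026
Solving, x = 6.998 × 10^-3 mol, y = 3.091 × 10^-3 mol
mass of H2C2O4 = 6.998 × 10^-3 × 90.03 = 0.6300 g
% H2C2O4 = 0.6300 / 1.026 × 100 = 61.40 %

61.40 %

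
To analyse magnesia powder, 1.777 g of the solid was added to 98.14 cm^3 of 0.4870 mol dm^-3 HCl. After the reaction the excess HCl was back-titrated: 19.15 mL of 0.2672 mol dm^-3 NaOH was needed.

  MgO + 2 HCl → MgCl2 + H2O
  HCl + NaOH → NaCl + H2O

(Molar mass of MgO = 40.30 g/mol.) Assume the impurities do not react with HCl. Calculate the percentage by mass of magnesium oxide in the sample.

48.39 %

n(HCl) added = 0.09814 × 0.4870 = 0.04779 mol
n(NaOH) used in back-titration = 0.01915 × 0.2672 = 5.117 × 10^-3 mol
n(HCl) left over = 5.117 × 10^-3 mol (1:1 ratio)
n(HCl) consumed by analyte = 0.04779 − 5.117 × 10^-3 = 0.04268 mol
From the 1:2 ratio, n(MgO) = 1/2 × 0.04268 = 0.02134 mol
mass of MgO = 0.02134 × 40.30 = 0.8599 g
% MgO = 0.8599 / 1.777 × 100 = 48.39 %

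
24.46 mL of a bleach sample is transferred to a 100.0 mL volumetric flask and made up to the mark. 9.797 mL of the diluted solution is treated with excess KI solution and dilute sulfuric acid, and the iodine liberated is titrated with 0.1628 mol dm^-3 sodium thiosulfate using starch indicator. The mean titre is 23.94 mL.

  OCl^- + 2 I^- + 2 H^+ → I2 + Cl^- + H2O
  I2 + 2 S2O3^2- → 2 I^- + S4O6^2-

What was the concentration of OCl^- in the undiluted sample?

n(S2O3^2-) = 0.02394 × 0.1628 = 3.897 × 10^-3 mol
n(I2) = n(S2O3^2-)/2 = 1.949 × 10^-3 mol
n(OCl^-) in the aliquot = 1.949 × 10^-3 mol (1:1 ratio)
[OCl^-]_dilute = 1.949 × 10^-3 / 0.009797 = 0.1989 mol/L
[OCl^-]_original = 0.1989 × 100.0/24.46 = 0.8132 mol/L

0.8132 mol/L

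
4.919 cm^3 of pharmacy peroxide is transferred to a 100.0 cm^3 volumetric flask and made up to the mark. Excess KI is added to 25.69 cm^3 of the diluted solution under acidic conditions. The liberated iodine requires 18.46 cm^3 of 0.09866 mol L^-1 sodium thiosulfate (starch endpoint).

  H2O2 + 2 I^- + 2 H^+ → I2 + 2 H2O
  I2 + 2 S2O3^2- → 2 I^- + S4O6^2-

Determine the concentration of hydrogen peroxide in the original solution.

n(S2O3^2-) = 0.01846 × 0.09866 = 1.821 × 10^-3 mol
n(I2) = n(S2O3^2-)/2 = 9.106 × 10^-4 mol
n(H2O2) in the aliquot = 9.106 × 10^-4 mol (1:1 ratio)
[H2O2]_dilute = 9.106 × 10^-4 / 0.02569 = 0.03545 mol/L
[H2O2]_original = 0.03545 × 100.0/4.919 = 0.7206 mol/L

0.7206 mol/L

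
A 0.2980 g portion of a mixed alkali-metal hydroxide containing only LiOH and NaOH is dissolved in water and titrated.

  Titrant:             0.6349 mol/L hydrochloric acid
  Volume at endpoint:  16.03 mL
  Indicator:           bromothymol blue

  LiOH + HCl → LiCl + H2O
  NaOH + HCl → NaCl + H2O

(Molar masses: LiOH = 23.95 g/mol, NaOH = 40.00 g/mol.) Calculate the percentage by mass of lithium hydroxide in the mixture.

n(HCl) = 0.01603 × 0.6349 = 0.01018 mol
Let x = n(LiOH), y = n(NaOH).
Titrant: 1x + 1y = 0.01018;  mass: 23.95x + 40.00y = 0.2980
Solving, x = 6.797 × 10^-3 mol, y = 3.380 × 10^-3 mol
mass of LiOH = 6.797 × 10^-3 × 23.95 = 0.1628 g
% LiOH = 0.1628 / 0.2980 × 100 = 54.63 %

54.63 %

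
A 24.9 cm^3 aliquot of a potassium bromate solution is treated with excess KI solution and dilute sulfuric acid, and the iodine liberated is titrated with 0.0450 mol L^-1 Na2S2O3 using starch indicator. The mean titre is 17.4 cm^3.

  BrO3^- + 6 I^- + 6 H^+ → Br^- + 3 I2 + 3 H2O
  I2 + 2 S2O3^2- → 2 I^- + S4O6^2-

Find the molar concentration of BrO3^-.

0.00524 mol/L

n(S2O3^2-) = 0.0174 × 0.0450 = 7.83 × 10^-4 mol
n(I2) = n(S2O3^2-)/2 = 3.91 × 10^-4 mol
From the 1:3 ratio, n(BrO3^-) in the aliquot = 1/3 × 3.91 × 10^-4 = 1.30 × 10^-4 mol
[BrO3^-] = 1.30 × 10^-4 / 0.0249 = 0.00524 mol/L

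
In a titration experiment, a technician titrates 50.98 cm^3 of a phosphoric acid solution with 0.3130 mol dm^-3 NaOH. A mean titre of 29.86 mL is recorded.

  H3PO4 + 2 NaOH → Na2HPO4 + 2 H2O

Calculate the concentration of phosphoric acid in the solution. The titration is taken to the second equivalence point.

n(NaOH) = 0.02986 L × 0.3130 mol/L = 9.346 × 10^-3 mol
From the 1:2 mole ratio, n(H3PO4) = 1/2 × 9.346 × 10^-3 = 4.673 × 10^-3 mol
[H3PO4] = 4.673 × 10^-3 mol / 0.05098 L = 0.09167 mol/L

0.09167 mol/L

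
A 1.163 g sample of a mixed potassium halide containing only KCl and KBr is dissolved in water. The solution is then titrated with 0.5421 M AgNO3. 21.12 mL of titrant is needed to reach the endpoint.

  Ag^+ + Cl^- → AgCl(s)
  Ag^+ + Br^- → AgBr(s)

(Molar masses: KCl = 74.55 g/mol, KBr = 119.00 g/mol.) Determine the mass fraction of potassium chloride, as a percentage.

28.76 %

n(AgNO3) = 0.02112 × 0.5421 = 0.01145 mol
Let x = n(KCl), y = n(KBr).
Titrant: 1x + 1y = 0.01145;  mass: 74.55x + 119.00y = 1.163
Solving, x = 4.487 × 10^-3 mol, y = 6.962 × 10^-3 mol
mass of KCl = 4.487 × 10^-3 × 74.55 = 0.3345 g
% KCl = 0.3345 / 1.163 × 100 = 28.76 %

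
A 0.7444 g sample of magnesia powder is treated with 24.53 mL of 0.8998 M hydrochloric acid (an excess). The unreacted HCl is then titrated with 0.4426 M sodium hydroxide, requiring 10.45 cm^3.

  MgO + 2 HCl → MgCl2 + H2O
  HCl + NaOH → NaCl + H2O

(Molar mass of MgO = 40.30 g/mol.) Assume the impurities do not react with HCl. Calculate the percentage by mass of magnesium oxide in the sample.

47.23 %

n(HCl) added = 0.02453 × 0.8998 = 0.02207 mol
n(NaOH) used in back-titration = 0.01045 × 0.4426 = 4.625 × 10^-3 mol
n(HCl) left over = 4.625 × 10^-3 mol (1:1 ratio)
n(HCl) consumed by analyte = 0.02207 − 4.625 × 10^-3 = 0.01745 mol
From the 1:2 ratio, n(MgO) = 1/2 × 0.01745 = 8.723 × 10^-3 mol
mass of MgO = 8.723 × 10^-3 × 40.30 = 0.3516 g
% MgO = 0.3516 / 0.7444 × 100 = 47.23 %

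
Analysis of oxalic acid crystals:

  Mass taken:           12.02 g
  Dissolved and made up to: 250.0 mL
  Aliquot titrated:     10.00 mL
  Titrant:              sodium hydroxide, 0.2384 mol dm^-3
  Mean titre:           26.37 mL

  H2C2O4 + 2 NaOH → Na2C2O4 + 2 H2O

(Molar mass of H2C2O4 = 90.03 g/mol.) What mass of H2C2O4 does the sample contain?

n(NaOH) per titration = 0.02637 × 0.2384 = 6.287 × 10^-3 mol
From the 1:2 ratio, n(H2C2O4) in each aliquot = 1/2 × 6.287 × 10^-3 = 3.143 × 10^-3 mol
n(H2C2O4) in the whole flask = 3.143 × 10^-3 × 250.0/10.00 = 0.07858 mol
mass of H2C2O4 = 0.07858 × 90.03 = 7.075 g

7.075 g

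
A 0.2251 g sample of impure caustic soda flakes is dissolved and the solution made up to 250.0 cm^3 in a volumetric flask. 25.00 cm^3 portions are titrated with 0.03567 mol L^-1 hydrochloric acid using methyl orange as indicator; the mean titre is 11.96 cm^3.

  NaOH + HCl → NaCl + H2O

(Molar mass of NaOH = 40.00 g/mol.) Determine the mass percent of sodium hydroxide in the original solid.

75.81 %

n(HCl) per titration = 0.01196 × 0.03567 = 4.266 × 10^-4 mol
n(NaOH) in each aliquot = 4.266 × 10^-4 mol (1:1 ratio)
n(NaOH) in the whole flask = 4.266 × 10^-4 × 250.0/25.00 = 4.266 × 10^-3 mol
mass of NaOH = 4.266 × 10^-3 × 40.00 = 0.1706 g
% NaOH = 0.1706 / 0.2251 × 100 = 75.81 %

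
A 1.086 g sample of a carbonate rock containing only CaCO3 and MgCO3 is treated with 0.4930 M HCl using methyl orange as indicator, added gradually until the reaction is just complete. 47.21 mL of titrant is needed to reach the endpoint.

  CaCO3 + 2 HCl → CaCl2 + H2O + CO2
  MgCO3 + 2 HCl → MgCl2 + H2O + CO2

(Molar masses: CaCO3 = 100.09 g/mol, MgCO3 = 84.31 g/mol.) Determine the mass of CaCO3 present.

n(HCl) = 0.04721 × 0.4930 = 0.02327 mol
Let x = n(CaCO3), y = n(MgCO3).
Titrant: 2x + 2y = 0.02327;  mass: 100.09x + 84.31y = 1.086
Solving, x = 6.645 × 10^-3 mol, y = 4.992 × 10^-3 mol
mass of CaCO3 = 6.645 × 10^-3 × 100.09 = 0.6651 g

0.6651 g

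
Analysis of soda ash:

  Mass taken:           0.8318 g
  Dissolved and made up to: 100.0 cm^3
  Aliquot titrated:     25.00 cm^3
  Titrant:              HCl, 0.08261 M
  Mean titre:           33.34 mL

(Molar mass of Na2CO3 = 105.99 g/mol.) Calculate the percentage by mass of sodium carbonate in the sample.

Na2CO3 + 2 HCl → 2 NaCl + H2O + CO2
n(HCl) per titration = 0.03334 × 0.08261 = 2.754 × 10^-3 mol
From the 1:2 ratio, n(Na2CO3) in each aliquot = 1/2 × 2.754 × 10^-3 = 1.377 × 10^-3 mol
n(Na2CO3) in the whole flask = 1.377 × 10^-3 × 100.0/25.00 = 5.508 × 10^-3 mol
mass of Na2CO3 = 5.508 × 10^-3 × 105.99 = 0.5838 g
% Na2CO3 = 0.5838 / 0.8318 × 100 = 70.19 %

70.19 %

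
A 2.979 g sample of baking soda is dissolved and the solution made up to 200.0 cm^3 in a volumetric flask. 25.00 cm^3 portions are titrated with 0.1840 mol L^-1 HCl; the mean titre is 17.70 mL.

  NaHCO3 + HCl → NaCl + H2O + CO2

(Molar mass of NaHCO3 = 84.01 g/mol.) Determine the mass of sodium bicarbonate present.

2.189 g

n(HCl) per titration = 0.01770 × 0.1840 = 3.257 × 10^-3 mol
n(NaHCO3) in each aliquot = 3.257 × 10^-3 mol (1:1 ratio)
n(NaHCO3) in the whole flask = 3.257 × 10^-3 × 200.0/25.00 = 0.02605 mol
mass of NaHCO3 = 0.02605 × 84.01 = 2.189 g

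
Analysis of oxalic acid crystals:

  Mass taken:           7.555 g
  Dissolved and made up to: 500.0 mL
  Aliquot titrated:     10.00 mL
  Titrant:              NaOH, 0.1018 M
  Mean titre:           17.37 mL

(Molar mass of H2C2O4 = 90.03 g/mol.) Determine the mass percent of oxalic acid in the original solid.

H2C2O4 + 2 NaOH → Na2C2O4 + 2 H2O
n(NaOH) per titration = 0.01737 × 0.1018 = 1.768 × 10^-3 mol
From the 1:2 ratio, n(H2C2O4) in each aliquot = 1/2 × 1.768 × 10^-3 = 8.841 × 10^-4 mol
n(H2C2O4) in the whole flask = 8.841 × 10^-4 × 500.0/10.00 = 0.04421 mol
mass of H2C2O4 = 0.04421 × 90.03 = 3.980 g
% H2C2O4 = 3.980 / 7.555 × 100 = 52.68 %

52.68 %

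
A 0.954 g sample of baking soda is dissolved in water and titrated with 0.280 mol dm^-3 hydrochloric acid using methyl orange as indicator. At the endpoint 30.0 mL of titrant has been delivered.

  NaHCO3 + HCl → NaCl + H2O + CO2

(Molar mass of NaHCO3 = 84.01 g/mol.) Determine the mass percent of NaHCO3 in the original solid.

74.0 %

n(HCl) = 0.0300 L × 0.280 mol/L = 8.40 × 10^-3 mol
n(NaHCO3) = 8.40 × 10^-3 mol (1:1 ratio)
mass of NaHCO3 = 8.40 × 10^-3 × 84.01 g/mol = 0.706 g
% NaHCO3 = 0.706 / 0.954 × 100 = 74.0 %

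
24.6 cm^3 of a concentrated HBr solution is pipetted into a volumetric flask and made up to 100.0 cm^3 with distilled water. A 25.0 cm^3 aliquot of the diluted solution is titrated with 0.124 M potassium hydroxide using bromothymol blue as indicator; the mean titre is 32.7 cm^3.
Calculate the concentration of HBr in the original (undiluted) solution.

HBr + KOH → KBr + H2O
n(KOH) = 0.0327 × 0.124 = 4.05 × 10^-3 mol
n(HBr) in the aliquot = 4.05 × 10^-3 mol (1:1 ratio)
[HBr]_dilute = 4.05 × 10^-3 / 0.0250 = 0.162 mol/L
Dilution factor = 100.0 / 24.6 = 4.065
[HBr]_stock = 0.162 × 4.065 = 0.659 mol/L

0.659 M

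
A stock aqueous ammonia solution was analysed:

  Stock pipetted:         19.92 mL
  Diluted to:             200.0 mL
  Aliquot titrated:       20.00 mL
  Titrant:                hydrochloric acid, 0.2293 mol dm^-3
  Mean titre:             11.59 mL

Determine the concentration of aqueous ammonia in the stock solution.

NH3 + HCl → NH4Cl
n(HCl) = 0.01159 × 0.2293 = 2.658 × 10^-3 mol
n(NH3) in the aliquot = 2.658 × 10^-3 mol (1:1 ratio)
[NH3]_dilute = 2.658 × 10^-3 / 0.02000 = 0.1329 mol/L
Dilution factor = 200.0 / 19.92 = 10.04
[NH3]_stock = 0.1329 × 10.04 = 1.334 mol/L

1.334 mol/L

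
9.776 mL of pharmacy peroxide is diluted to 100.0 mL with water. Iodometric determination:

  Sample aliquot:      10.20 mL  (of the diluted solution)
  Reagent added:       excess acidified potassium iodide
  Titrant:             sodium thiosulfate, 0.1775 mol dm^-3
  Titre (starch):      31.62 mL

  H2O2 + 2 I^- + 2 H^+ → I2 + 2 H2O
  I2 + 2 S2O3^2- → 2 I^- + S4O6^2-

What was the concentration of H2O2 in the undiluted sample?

2.814 mol/L

n(S2O3^2-) = 0.03162 × 0.1775 = 5.613 × 10^-3 mol
n(I2) = n(S2O3^2-)/2 = 2.806 × 10^-3 mol
n(H2O2) in the aliquot = 2.806 × 10^-3 mol (1:1 ratio)
[H2O2]_dilute = 2.806 × 10^-3 / 0.01020 = 0.2751 mol/L
[H2O2]_original = 0.2751 × 100.0/9.776 = 2.814 mol/L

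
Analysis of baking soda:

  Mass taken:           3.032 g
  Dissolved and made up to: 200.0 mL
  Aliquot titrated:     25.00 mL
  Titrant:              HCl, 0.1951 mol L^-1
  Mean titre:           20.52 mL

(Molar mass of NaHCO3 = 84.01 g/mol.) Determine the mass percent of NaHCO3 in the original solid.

88.74 %

NaHCO3 + HCl → NaCl + H2O + CO2
n(HCl) per titration = 0.02052 × 0.1951 = 4.003 × 10^-3 mol
n(NaHCO3) in each aliquot = 4.003 × 10^-3 mol (1:1 ratio)
n(NaHCO3) in the whole flask = 4.003 × 10^-3 × 200.0/25.00 = 0.03203 mol
mass of NaHCO3 = 0.03203 × 84.01 = 2.691 g
% NaHCO3 = 2.691 / 3.032 × 100 = 88.74 %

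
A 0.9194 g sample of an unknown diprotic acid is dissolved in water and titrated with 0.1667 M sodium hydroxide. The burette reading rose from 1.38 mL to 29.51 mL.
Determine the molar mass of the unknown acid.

n(NaOH) = 0.02813 L × 0.1667 mol/L = 4.689 × 10^-3 mol
From the 1:2 ratio, n(H2A) = 1/2 × 4.689 × 10^-3 = 2.345 × 10^-3 mol
M = m / n = 0.9194 g / 2.345 × 10^-3 mol = 392.1 g/mol

392.1 g/mol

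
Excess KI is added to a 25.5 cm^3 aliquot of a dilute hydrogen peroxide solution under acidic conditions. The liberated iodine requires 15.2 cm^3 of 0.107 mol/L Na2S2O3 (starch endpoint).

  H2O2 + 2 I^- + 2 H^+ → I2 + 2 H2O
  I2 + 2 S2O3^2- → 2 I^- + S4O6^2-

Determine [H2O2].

0.0319 mol/L

n(S2O3^2-) = 0.0152 × 0.107 = 1.63 × 10^-3 mol
n(I2) = n(S2O3^2-)/2 = 8.13 × 10^-4 mol
n(H2O2) in the aliquot = 8.13 × 10^-4 mol (1:1 ratio)
[H2O2] = 8.13 × 10^-4 / 0.0255 = 0.0319 mol/L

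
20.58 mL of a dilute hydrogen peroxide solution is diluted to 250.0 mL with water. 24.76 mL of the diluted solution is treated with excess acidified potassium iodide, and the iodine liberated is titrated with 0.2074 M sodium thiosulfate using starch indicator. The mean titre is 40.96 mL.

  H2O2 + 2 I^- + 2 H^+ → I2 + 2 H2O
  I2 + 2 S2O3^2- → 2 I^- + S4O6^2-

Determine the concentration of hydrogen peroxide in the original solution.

n(S2O3^2-) = 0.04096 × 0.2074 = 8.495 × 10^-3 mol
n(I2) = n(S2O3^2-)/2 = 4.248 × 10^-3 mol
n(H2O2) in the aliquot = 4.248 × 10^-3 mol (1:1 ratio)
[H2O2]_dilute = 4.248 × 10^-3 / 0.02476 = 0.1715 mol/L
[H2O2]_original = 0.1715 × 250.0/20.58 = 2.084 mol/L

2.084 M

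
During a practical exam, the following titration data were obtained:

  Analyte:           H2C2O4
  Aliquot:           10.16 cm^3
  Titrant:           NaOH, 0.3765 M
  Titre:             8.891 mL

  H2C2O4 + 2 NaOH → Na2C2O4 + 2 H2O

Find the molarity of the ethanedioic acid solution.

n(NaOH) = 0.008891 L × 0.3765 mol/L = 3.347 × 10^-3 mol
From the 1:2 mole ratio, n(H2C2O4) = 1/2 × 3.347 × 10^-3 = 1.674 × 10^-3 mol
[H2C2O4] = 1.674 × 10^-3 mol / 0.01016 L = 0.1647 mol/L

0.1647 M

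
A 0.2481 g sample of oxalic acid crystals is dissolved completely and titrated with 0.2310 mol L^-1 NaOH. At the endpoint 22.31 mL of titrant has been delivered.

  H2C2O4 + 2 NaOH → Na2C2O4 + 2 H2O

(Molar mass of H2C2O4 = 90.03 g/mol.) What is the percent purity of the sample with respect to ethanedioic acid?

n(NaOH) = 0.02231 L × 0.2310 mol/L = 5.154 × 10^-3 mol
From the 1:2 ratio, n(H2C2O4) = 1/2 × 5.154 × 10^-3 = 2.577 × 10^-3 mol
mass of H2C2O4 = 2.577 × 10^-3 × 90.03 g/mol = 0.2320 g
% H2C2O4 = 0.2320 / 0.2481 × 100 = 93.51 %

93.51 %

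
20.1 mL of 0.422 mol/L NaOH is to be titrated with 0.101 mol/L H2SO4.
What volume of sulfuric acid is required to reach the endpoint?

2 NaOH + H2SO4 → Na2SO4 + 2 H2O
n(NaOH) = 0.0201 L × 0.422 mol/L = 8.48 × 10^-3 mol
From the 1:2 stoichiometry, n(H2SO4) = 1/2 × 8.48 × 10^-3 = 4.24 × 10^-3 mol
V(H2SO4) = 4.24 × 10^-3 mol / 0.101 mol/L = 0.0420 L = 42.0 mL

42.0 mL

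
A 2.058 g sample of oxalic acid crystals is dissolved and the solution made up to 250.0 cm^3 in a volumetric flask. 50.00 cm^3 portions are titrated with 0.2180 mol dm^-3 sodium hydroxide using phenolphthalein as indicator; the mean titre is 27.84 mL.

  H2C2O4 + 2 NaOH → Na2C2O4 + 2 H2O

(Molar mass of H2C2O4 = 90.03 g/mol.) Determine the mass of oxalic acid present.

n(NaOH) per titration = 0.02784 × 0.2180 = 6.069 × 10^-3 mol
From the 1:2 ratio, n(H2C2O4) in each aliquot = 1/2 × 6.069 × 10^-3 = 3.035 × 10^-3 mol
n(H2C2O4) in the whole flask = 3.035 × 10^-3 × 250.0/50.00 = 0.01517 mol
mass of H2C2O4 = 0.01517 × 90.03 = 1.366 g

1.366 g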